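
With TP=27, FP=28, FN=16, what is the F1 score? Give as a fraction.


Precision = 27/55 = 27/55. Recall = 27/43 = 27/43. F1 = 2*P*R/(P+R) = 27/49.

27/49


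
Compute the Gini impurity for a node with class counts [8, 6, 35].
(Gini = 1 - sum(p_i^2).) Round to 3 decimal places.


Total = 49. Proportions: 8/49, 6/49, 35/49. sum(p_i^2) = 0.5519. Gini = 1 - 0.5519 = 0.4481, which rounds to 0.448.

0.448


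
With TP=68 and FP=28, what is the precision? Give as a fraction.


Precision = TP / (TP + FP) = 68 / 96 = 17/24.

17/24


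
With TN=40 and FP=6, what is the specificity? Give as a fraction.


Specificity = TN / (TN + FP) = 40 / 46 = 20/23.

20/23


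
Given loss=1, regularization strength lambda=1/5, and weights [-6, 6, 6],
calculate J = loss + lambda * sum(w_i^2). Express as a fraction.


L2 sq norm = sum(w^2) = 108. J = 1 + 1/5 * 108 = 113/5.

113/5


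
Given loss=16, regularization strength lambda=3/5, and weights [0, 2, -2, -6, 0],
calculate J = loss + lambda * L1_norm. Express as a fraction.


L1 norm = sum(|w|) = 10. J = 16 + 3/5 * 10 = 22.

22


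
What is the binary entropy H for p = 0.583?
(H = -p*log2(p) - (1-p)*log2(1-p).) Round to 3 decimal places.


H = -0.583*log2(0.583) - 0.417*log2(0.417) = 0.980.

0.980


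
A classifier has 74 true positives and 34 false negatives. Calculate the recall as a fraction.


Recall = TP / (TP + FN) = 74 / 108 = 37/54.

37/54


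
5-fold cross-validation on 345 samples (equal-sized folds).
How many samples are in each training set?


Each validation fold has 345/5 = 69 samples. Training set = 345 - 69 = 276.

276


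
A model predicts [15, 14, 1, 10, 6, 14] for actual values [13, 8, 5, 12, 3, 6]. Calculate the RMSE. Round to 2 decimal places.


MSE = 22.1667. RMSE = sqrt(22.1667) = 4.71.

4.71


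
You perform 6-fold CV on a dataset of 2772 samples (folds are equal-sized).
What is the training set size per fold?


Each validation fold has 2772/6 = 462 samples. Training set = 2772 - 462 = 2310.

2310


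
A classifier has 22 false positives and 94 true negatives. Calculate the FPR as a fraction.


FPR = FP / (FP + TN) = 22 / 116 = 11/58.

11/58


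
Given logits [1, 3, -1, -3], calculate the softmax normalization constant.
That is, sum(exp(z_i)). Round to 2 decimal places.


Denom = e^1=2.7183 + e^3=20.0855 + e^-1=0.3679 + e^-3=0.0498. Sum = 23.2215, which rounds to 23.22.

23.22


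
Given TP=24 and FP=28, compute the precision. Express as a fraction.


Precision = TP / (TP + FP) = 24 / 52 = 6/13.

6/13


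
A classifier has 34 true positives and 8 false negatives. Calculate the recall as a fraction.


Recall = TP / (TP + FN) = 34 / 42 = 17/21.

17/21


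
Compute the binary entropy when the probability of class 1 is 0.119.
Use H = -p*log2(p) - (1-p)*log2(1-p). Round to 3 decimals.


H = -0.119*log2(0.119) - 0.881*log2(0.881) = 0.526.

0.526


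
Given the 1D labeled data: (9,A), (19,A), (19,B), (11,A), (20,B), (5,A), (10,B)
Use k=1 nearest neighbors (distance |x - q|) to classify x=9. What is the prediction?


Distances: |9-9|=0, |19-9|=10, |19-9|=10, |11-9|=2, |20-9|=11, |5-9|=4, |10-9|=1. 1 nearest: (9,A). Counts: {'A': 1}. Majority class: A.

A


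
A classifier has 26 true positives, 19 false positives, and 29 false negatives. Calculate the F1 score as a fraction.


Precision = 26/45 = 26/45. Recall = 26/55 = 26/55. F1 = 2*P*R/(P+R) = 13/25.

13/25


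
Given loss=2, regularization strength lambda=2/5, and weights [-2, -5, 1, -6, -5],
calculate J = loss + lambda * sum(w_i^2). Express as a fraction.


L2 sq norm = sum(w^2) = 91. J = 2 + 2/5 * 91 = 192/5.

192/5


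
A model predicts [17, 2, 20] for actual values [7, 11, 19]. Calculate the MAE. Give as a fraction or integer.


MAE = (1/3) * (|7-17|=10 + |11-2|=9 + |19-20|=1). Sum = 20. MAE = 20/3.

20/3


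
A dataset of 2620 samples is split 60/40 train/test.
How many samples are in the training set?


Test set = 2620 * 40% = 1048. Training set = 2620 - 1048 = 1572.

1572


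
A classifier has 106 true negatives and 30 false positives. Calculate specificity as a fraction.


Specificity = TN / (TN + FP) = 106 / 136 = 53/68.

53/68


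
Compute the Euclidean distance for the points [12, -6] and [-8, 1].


d = sqrt(sum of squared differences). (12--8)^2=400, (-6-1)^2=49. Sum = 449.

sqrt(449)


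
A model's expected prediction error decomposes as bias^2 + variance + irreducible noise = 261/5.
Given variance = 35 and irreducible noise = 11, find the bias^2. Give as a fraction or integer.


Total error = bias^2 + variance + irreducible noise. So bias^2 = 261/5 - 35 - 11 = 31/5.

31/5


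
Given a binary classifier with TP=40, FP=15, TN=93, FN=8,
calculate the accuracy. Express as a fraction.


Accuracy = (TP + TN) / (TP + TN + FP + FN) = (40 + 93) / 156 = 133/156.

133/156


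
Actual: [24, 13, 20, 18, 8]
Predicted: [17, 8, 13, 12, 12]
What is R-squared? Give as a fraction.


Mean(y) = 83/5. SS_res = 175. SS_tot = 776/5. R^2 = 1 - 175/(776/5) = -99/776.

-99/776


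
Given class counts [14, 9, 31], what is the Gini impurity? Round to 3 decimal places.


Total = 54. Proportions: 14/54, 9/54, 31/54. sum(p_i^2) = 0.4246. Gini = 1 - 0.4246 = 0.5754, which rounds to 0.575.

0.575


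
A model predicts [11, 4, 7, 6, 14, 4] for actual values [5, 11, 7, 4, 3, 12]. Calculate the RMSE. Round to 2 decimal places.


MSE = 45.6667. RMSE = sqrt(45.6667) = 6.76.

6.76


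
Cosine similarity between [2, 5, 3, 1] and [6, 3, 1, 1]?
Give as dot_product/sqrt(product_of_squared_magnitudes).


dot = 31. |a|^2 = 39, |b|^2 = 47. cos = 31/sqrt(1833).

31/sqrt(1833)


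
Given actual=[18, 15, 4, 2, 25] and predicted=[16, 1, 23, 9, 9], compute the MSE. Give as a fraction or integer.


MSE = (1/5) * ((18-16)^2=4 + (15-1)^2=196 + (4-23)^2=361 + (2-9)^2=49 + (25-9)^2=256). Sum = 866. MSE = 866/5.

866/5


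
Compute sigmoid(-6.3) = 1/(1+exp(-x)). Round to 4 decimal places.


sigma(-6.3) = 1/(1+e^(6.3)) = 1/(1+544.571910) = 1/545.571910 = 0.0018.

0.0018


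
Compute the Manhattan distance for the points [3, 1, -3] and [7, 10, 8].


d = sum of absolute differences: |3-7|=4 + |1-10|=9 + |-3-8|=11 = 24.

24


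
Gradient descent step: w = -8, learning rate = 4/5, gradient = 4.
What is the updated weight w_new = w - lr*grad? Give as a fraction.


w_new = -8 - 4/5 * 4 = -8 - 16/5 = -56/5.

-56/5


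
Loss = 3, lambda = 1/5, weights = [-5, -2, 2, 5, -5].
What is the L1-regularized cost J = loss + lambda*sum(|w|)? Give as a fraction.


L1 norm = sum(|w|) = 19. J = 3 + 1/5 * 19 = 34/5.

34/5


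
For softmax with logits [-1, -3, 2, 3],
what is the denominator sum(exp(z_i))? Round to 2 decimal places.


Denom = e^-1=0.3679 + e^-3=0.0498 + e^2=7.3891 + e^3=20.0855. Sum = 27.8923, which rounds to 27.89.

27.89


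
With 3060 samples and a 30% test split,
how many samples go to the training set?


Test set = 3060 * 30% = 918. Training set = 3060 - 918 = 2142.

2142


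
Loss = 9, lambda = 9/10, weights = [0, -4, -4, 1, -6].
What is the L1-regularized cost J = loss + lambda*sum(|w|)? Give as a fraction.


L1 norm = sum(|w|) = 15. J = 9 + 9/10 * 15 = 45/2.

45/2


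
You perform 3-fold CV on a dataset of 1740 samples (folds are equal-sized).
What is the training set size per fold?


Each validation fold has 1740/3 = 580 samples. Training set = 1740 - 580 = 1160.

1160


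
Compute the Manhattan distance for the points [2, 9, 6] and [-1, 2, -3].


d = sum of absolute differences: |2--1|=3 + |9-2|=7 + |6--3|=9 = 19.

19


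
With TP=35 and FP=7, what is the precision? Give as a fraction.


Precision = TP / (TP + FP) = 35 / 42 = 5/6.

5/6


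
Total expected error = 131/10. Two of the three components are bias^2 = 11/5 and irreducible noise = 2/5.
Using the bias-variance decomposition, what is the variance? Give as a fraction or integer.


Total error = bias^2 + variance + irreducible noise. So variance = 131/10 - 11/5 - 2/5 = 21/2.

21/2


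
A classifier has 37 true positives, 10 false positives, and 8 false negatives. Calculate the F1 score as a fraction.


Precision = 37/47 = 37/47. Recall = 37/45 = 37/45. F1 = 2*P*R/(P+R) = 37/46.

37/46


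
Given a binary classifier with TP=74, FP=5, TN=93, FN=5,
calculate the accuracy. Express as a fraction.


Accuracy = (TP + TN) / (TP + TN + FP + FN) = (74 + 93) / 177 = 167/177.

167/177


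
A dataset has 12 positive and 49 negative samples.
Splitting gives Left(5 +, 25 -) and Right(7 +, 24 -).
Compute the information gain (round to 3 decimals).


H(parent) = 0.7153. H(left) = 0.6500, H(right) = 0.7706. Weighted = (30/61)*0.6500 + (31/61)*0.7706 = 0.7113. IG = 0.7153 - 0.7113 = 0.0040, which rounds to 0.004.

0.004


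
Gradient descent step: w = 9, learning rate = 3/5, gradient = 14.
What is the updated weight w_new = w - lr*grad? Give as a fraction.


w_new = 9 - 3/5 * 14 = 9 - 42/5 = 3/5.

3/5


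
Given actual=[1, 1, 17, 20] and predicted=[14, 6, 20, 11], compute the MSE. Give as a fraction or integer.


MSE = (1/4) * ((1-14)^2=169 + (1-6)^2=25 + (17-20)^2=9 + (20-11)^2=81). Sum = 284. MSE = 71.

71


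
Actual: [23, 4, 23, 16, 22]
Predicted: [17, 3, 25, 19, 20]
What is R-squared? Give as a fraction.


Mean(y) = 88/5. SS_res = 54. SS_tot = 1326/5. R^2 = 1 - 54/(1326/5) = 176/221.

176/221


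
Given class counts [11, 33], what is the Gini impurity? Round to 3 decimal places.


Total = 44. Proportions: 11/44, 33/44. sum(p_i^2) = 0.6250. Gini = 1 - 0.6250 = 0.3750, which rounds to 0.375.

0.375


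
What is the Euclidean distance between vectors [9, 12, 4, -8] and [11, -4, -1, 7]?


d = sqrt(sum of squared differences). (9-11)^2=4, (12--4)^2=256, (4--1)^2=25, (-8-7)^2=225. Sum = 510.

sqrt(510)


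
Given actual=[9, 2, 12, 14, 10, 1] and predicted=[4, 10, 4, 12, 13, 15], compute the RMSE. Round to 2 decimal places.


MSE = 60.3333. RMSE = sqrt(60.3333) = 7.77.

7.77


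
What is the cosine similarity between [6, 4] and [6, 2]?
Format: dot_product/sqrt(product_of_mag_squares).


dot = 44. |a|^2 = 52, |b|^2 = 40. cos = 44/sqrt(2080).

44/sqrt(2080)


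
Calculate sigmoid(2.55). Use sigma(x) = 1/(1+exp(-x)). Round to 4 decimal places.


sigma(2.55) = 1/(1+e^(-2.55)) = 1/(1+0.078082) = 1/1.078082 = 0.9276.

0.9276


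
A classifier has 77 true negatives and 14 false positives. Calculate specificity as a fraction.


Specificity = TN / (TN + FP) = 77 / 91 = 11/13.

11/13


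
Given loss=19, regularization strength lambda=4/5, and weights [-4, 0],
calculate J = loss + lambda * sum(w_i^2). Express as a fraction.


L2 sq norm = sum(w^2) = 16. J = 19 + 4/5 * 16 = 159/5.

159/5


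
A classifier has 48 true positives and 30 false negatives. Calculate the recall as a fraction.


Recall = TP / (TP + FN) = 48 / 78 = 8/13.

8/13


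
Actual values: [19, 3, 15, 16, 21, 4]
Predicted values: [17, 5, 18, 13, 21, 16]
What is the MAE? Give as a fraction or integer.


MAE = (1/6) * (|19-17|=2 + |3-5|=2 + |15-18|=3 + |16-13|=3 + |21-21|=0 + |4-16|=12). Sum = 22. MAE = 11/3.

11/3


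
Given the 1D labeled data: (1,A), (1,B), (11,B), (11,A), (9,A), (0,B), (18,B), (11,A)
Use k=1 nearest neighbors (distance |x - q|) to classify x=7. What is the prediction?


Distances: |1-7|=6, |1-7|=6, |11-7|=4, |11-7|=4, |9-7|=2, |0-7|=7, |18-7|=11, |11-7|=4. 1 nearest: (9,A). Counts: {'A': 1}. Majority class: A.

A


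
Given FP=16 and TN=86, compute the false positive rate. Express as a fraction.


FPR = FP / (FP + TN) = 16 / 102 = 8/51.

8/51


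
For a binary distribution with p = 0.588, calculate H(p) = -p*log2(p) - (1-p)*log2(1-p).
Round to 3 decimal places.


H = -0.588*log2(0.588) - 0.412*log2(0.412) = 0.978.

0.978


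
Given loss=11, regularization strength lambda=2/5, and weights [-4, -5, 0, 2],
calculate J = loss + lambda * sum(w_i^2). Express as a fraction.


L2 sq norm = sum(w^2) = 45. J = 11 + 2/5 * 45 = 29.

29


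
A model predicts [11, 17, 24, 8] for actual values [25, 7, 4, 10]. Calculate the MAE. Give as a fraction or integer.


MAE = (1/4) * (|25-11|=14 + |7-17|=10 + |4-24|=20 + |10-8|=2). Sum = 46. MAE = 23/2.

23/2


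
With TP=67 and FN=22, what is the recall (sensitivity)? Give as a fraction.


Recall = TP / (TP + FN) = 67 / 89 = 67/89.

67/89


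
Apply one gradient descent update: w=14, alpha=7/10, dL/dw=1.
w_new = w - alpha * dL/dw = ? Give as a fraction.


w_new = 14 - 7/10 * 1 = 14 - 7/10 = 133/10.

133/10


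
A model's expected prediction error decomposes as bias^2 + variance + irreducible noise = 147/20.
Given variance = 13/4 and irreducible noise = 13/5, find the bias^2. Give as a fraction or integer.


Total error = bias^2 + variance + irreducible noise. So bias^2 = 147/20 - 13/4 - 13/5 = 3/2.

3/2


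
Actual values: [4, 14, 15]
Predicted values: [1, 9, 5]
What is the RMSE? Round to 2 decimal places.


MSE = 44.6667. RMSE = sqrt(44.6667) = 6.68.

6.68


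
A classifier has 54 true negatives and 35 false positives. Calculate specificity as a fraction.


Specificity = TN / (TN + FP) = 54 / 89 = 54/89.

54/89


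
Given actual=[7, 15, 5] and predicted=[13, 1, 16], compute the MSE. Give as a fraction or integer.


MSE = (1/3) * ((7-13)^2=36 + (15-1)^2=196 + (5-16)^2=121). Sum = 353. MSE = 353/3.

353/3


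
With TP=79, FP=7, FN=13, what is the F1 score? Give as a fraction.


Precision = 79/86 = 79/86. Recall = 79/92 = 79/92. F1 = 2*P*R/(P+R) = 79/89.

79/89


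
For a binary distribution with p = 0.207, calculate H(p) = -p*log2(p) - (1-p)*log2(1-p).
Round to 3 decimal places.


H = -0.207*log2(0.207) - 0.793*log2(0.793) = 0.736.

0.736


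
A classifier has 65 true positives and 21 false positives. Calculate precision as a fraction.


Precision = TP / (TP + FP) = 65 / 86 = 65/86.

65/86


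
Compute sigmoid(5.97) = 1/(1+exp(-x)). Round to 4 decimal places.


sigma(5.97) = 1/(1+e^(-5.97)) = 1/(1+0.002554) = 1/1.002554 = 0.9975.

0.9975


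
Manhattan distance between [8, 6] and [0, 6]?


d = sum of absolute differences: |8-0|=8 + |6-6|=0 = 8.

8


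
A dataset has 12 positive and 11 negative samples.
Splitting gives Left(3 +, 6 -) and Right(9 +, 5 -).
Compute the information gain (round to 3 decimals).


H(parent) = 0.9986. H(left) = 0.9183, H(right) = 0.9403. Weighted = (9/23)*0.9183 + (14/23)*0.9403 = 0.9317. IG = 0.9986 - 0.9317 = 0.0669, which rounds to 0.067.

0.067


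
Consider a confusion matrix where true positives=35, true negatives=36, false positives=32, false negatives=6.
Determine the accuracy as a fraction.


Accuracy = (TP + TN) / (TP + TN + FP + FN) = (35 + 36) / 109 = 71/109.

71/109


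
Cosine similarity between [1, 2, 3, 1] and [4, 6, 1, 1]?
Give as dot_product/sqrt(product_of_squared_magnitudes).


dot = 20. |a|^2 = 15, |b|^2 = 54. cos = 20/sqrt(810).

20/sqrt(810)


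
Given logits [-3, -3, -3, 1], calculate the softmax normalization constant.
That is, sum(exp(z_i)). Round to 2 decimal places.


Denom = e^-3=0.0498 + e^-3=0.0498 + e^-3=0.0498 + e^1=2.7183. Sum = 2.8677, which rounds to 2.87.

2.87


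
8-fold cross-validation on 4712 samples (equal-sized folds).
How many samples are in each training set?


Each validation fold has 4712/8 = 589 samples. Training set = 4712 - 589 = 4123.

4123


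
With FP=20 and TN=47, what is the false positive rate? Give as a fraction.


FPR = FP / (FP + TN) = 20 / 67 = 20/67.

20/67


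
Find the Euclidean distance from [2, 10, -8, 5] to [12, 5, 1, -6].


d = sqrt(sum of squared differences). (2-12)^2=100, (10-5)^2=25, (-8-1)^2=81, (5--6)^2=121. Sum = 327.

sqrt(327)


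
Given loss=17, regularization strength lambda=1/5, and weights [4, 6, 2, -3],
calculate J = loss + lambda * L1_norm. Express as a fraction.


L1 norm = sum(|w|) = 15. J = 17 + 1/5 * 15 = 20.

20


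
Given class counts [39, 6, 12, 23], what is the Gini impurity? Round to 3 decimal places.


Total = 80. Proportions: 39/80, 6/80, 12/80, 23/80. sum(p_i^2) = 0.3484. Gini = 1 - 0.3484 = 0.6516, which rounds to 0.652.

0.652


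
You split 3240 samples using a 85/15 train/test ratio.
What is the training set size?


Test set = 3240 * 15% = 486. Training set = 3240 - 486 = 2754.

2754


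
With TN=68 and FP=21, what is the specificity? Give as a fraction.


Specificity = TN / (TN + FP) = 68 / 89 = 68/89.

68/89


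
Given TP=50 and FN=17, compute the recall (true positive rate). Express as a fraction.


Recall = TP / (TP + FN) = 50 / 67 = 50/67.

50/67


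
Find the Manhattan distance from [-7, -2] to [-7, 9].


d = sum of absolute differences: |-7--7|=0 + |-2-9|=11 = 11.

11


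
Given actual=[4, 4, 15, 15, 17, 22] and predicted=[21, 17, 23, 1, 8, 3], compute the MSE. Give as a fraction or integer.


MSE = (1/6) * ((4-21)^2=289 + (4-17)^2=169 + (15-23)^2=64 + (15-1)^2=196 + (17-8)^2=81 + (22-3)^2=361). Sum = 1160. MSE = 580/3.

580/3


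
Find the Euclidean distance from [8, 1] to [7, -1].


d = sqrt(sum of squared differences). (8-7)^2=1, (1--1)^2=4. Sum = 5.

sqrt(5)


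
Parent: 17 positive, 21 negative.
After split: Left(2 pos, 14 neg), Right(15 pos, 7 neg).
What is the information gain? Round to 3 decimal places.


H(parent) = 0.9920. H(left) = 0.5436, H(right) = 0.9024. Weighted = (16/38)*0.5436 + (22/38)*0.9024 = 0.7513. IG = 0.9920 - 0.7513 = 0.2407, which rounds to 0.241.

0.241


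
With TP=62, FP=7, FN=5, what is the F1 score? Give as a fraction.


Precision = 62/69 = 62/69. Recall = 62/67 = 62/67. F1 = 2*P*R/(P+R) = 31/34.

31/34


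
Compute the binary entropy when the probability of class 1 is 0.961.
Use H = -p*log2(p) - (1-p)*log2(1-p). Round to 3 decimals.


H = -0.961*log2(0.961) - 0.039*log2(0.039) = 0.238.

0.238


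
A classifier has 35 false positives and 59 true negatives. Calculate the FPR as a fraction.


FPR = FP / (FP + TN) = 35 / 94 = 35/94.

35/94


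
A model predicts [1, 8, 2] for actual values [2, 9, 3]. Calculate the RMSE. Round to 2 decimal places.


MSE = 1.0000. RMSE = sqrt(1.0000) = 1.00.

1.00


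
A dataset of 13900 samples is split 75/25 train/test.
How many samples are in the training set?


Test set = 13900 * 25% = 3475. Training set = 13900 - 3475 = 10425.

10425


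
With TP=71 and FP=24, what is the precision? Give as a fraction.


Precision = TP / (TP + FP) = 71 / 95 = 71/95.

71/95


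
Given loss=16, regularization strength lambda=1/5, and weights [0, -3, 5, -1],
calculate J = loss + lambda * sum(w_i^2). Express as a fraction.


L2 sq norm = sum(w^2) = 35. J = 16 + 1/5 * 35 = 23.

23


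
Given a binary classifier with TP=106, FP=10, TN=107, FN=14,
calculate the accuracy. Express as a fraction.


Accuracy = (TP + TN) / (TP + TN + FP + FN) = (106 + 107) / 237 = 71/79.

71/79


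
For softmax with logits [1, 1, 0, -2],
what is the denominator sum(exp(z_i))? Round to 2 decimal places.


Denom = e^1=2.7183 + e^1=2.7183 + e^0=1.0000 + e^-2=0.1353. Sum = 6.5719, which rounds to 6.57.

6.57


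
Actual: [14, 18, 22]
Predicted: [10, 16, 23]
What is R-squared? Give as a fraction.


Mean(y) = 18. SS_res = 21. SS_tot = 32. R^2 = 1 - 21/(32) = 11/32.

11/32


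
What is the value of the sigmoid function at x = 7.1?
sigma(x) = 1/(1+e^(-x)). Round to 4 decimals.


sigma(7.1) = 1/(1+e^(-7.1)) = 1/(1+0.000825) = 1/1.000825 = 0.9992.

0.9992


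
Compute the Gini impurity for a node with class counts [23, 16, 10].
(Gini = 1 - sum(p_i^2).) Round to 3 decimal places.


Total = 49. Proportions: 23/49, 16/49, 10/49. sum(p_i^2) = 0.3686. Gini = 1 - 0.3686 = 0.6314, which rounds to 0.631.

0.631


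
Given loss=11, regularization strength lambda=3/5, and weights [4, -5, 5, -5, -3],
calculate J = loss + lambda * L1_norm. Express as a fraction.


L1 norm = sum(|w|) = 22. J = 11 + 3/5 * 22 = 121/5.

121/5


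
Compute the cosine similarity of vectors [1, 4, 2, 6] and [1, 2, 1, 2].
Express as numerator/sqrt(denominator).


dot = 23. |a|^2 = 57, |b|^2 = 10. cos = 23/sqrt(570).

23/sqrt(570)


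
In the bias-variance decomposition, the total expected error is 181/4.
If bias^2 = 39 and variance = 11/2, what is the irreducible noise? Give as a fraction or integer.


Total error = bias^2 + variance + irreducible noise. So irreducible noise = 181/4 - 39 - 11/2 = 3/4.

3/4


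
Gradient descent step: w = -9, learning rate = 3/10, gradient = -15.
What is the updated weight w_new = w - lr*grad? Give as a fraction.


w_new = -9 - 3/10 * -15 = -9 - -9/2 = -9/2.

-9/2


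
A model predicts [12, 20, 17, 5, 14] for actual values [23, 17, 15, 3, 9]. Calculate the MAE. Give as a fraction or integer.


MAE = (1/5) * (|23-12|=11 + |17-20|=3 + |15-17|=2 + |3-5|=2 + |9-14|=5). Sum = 23. MAE = 23/5.

23/5


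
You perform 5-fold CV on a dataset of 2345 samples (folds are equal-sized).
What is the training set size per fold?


Each validation fold has 2345/5 = 469 samples. Training set = 2345 - 469 = 1876.

1876


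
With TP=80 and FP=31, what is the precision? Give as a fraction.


Precision = TP / (TP + FP) = 80 / 111 = 80/111.

80/111


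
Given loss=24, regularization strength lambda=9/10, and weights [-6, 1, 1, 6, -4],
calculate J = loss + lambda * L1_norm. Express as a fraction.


L1 norm = sum(|w|) = 18. J = 24 + 9/10 * 18 = 201/5.

201/5


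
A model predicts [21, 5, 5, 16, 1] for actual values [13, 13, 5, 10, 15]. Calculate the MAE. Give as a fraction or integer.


MAE = (1/5) * (|13-21|=8 + |13-5|=8 + |5-5|=0 + |10-16|=6 + |15-1|=14). Sum = 36. MAE = 36/5.

36/5


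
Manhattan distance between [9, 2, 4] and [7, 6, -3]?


d = sum of absolute differences: |9-7|=2 + |2-6|=4 + |4--3|=7 = 13.

13


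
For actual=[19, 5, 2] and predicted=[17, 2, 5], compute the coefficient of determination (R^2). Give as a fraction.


Mean(y) = 26/3. SS_res = 22. SS_tot = 494/3. R^2 = 1 - 22/(494/3) = 214/247.

214/247


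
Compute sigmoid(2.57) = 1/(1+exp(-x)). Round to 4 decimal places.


sigma(2.57) = 1/(1+e^(-2.57)) = 1/(1+0.076536) = 1/1.076536 = 0.9289.

0.9289


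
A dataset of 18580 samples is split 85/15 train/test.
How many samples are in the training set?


Test set = 18580 * 15% = 2787. Training set = 18580 - 2787 = 15793.

15793


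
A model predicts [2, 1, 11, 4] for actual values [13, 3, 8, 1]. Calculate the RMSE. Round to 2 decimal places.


MSE = 35.7500. RMSE = sqrt(35.7500) = 5.98.

5.98


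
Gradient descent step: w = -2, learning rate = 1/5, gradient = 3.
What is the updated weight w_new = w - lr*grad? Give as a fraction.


w_new = -2 - 1/5 * 3 = -2 - 3/5 = -13/5.

-13/5


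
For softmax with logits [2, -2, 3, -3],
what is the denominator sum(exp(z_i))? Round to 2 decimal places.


Denom = e^2=7.3891 + e^-2=0.1353 + e^3=20.0855 + e^-3=0.0498. Sum = 27.6597, which rounds to 27.66.

27.66


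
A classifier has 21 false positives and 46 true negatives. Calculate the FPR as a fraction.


FPR = FP / (FP + TN) = 21 / 67 = 21/67.

21/67


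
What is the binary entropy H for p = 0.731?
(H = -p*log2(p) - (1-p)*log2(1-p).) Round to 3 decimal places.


H = -0.731*log2(0.731) - 0.269*log2(0.269) = 0.840.

0.840


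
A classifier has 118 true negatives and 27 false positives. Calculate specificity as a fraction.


Specificity = TN / (TN + FP) = 118 / 145 = 118/145.

118/145


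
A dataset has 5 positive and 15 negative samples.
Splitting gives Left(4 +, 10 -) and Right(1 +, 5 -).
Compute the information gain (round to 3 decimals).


H(parent) = 0.8113. H(left) = 0.8631, H(right) = 0.6500. Weighted = (14/20)*0.8631 + (6/20)*0.6500 = 0.7992. IG = 0.8113 - 0.7992 = 0.0121, which rounds to 0.012.

0.012


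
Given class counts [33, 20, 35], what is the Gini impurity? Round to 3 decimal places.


Total = 88. Proportions: 33/88, 20/88, 35/88. sum(p_i^2) = 0.3505. Gini = 1 - 0.3505 = 0.6495, which rounds to 0.650.

0.650


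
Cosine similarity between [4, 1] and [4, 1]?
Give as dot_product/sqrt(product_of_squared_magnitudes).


dot = 17. |a|^2 = 17, |b|^2 = 17. cos = 17/sqrt(289).

17/sqrt(289)


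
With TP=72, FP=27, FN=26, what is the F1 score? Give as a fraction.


Precision = 72/99 = 8/11. Recall = 72/98 = 36/49. F1 = 2*P*R/(P+R) = 144/197.

144/197


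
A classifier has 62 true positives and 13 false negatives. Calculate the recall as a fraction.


Recall = TP / (TP + FN) = 62 / 75 = 62/75.

62/75


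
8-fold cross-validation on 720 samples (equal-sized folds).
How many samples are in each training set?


Each validation fold has 720/8 = 90 samples. Training set = 720 - 90 = 630.

630


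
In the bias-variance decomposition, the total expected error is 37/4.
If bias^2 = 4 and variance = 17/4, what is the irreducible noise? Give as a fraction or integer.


Total error = bias^2 + variance + irreducible noise. So irreducible noise = 37/4 - 4 - 17/4 = 1.

1


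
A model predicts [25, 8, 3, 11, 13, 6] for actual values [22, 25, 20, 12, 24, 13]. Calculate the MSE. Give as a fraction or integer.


MSE = (1/6) * ((22-25)^2=9 + (25-8)^2=289 + (20-3)^2=289 + (12-11)^2=1 + (24-13)^2=121 + (13-6)^2=49). Sum = 758. MSE = 379/3.

379/3


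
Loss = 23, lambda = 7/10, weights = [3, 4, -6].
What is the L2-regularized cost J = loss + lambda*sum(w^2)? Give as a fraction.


L2 sq norm = sum(w^2) = 61. J = 23 + 7/10 * 61 = 657/10.

657/10


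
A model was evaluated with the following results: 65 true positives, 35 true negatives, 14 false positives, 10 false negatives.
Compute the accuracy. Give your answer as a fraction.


Accuracy = (TP + TN) / (TP + TN + FP + FN) = (65 + 35) / 124 = 25/31.

25/31


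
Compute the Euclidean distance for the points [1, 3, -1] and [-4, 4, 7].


d = sqrt(sum of squared differences). (1--4)^2=25, (3-4)^2=1, (-1-7)^2=64. Sum = 90.

sqrt(90)


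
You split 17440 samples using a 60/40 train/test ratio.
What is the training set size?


Test set = 17440 * 40% = 6976. Training set = 17440 - 6976 = 10464.

10464


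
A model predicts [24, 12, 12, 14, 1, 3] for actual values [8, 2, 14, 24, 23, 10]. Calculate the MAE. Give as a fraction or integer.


MAE = (1/6) * (|8-24|=16 + |2-12|=10 + |14-12|=2 + |24-14|=10 + |23-1|=22 + |10-3|=7). Sum = 67. MAE = 67/6.

67/6


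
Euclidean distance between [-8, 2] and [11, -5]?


d = sqrt(sum of squared differences). (-8-11)^2=361, (2--5)^2=49. Sum = 410.

sqrt(410)


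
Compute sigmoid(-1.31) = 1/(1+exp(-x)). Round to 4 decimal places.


sigma(-1.31) = 1/(1+e^(1.31)) = 1/(1+3.706174) = 1/4.706174 = 0.2125.

0.2125


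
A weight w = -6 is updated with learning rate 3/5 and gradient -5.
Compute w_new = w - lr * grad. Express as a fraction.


w_new = -6 - 3/5 * -5 = -6 - -3 = -3.

-3


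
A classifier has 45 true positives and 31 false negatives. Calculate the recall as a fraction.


Recall = TP / (TP + FN) = 45 / 76 = 45/76.

45/76


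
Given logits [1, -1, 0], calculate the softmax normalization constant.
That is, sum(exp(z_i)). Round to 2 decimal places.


Denom = e^1=2.7183 + e^-1=0.3679 + e^0=1.0000. Sum = 4.0862, which rounds to 4.09.

4.09


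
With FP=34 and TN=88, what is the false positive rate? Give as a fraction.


FPR = FP / (FP + TN) = 34 / 122 = 17/61.

17/61


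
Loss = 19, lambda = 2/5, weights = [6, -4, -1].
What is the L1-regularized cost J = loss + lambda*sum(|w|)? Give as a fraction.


L1 norm = sum(|w|) = 11. J = 19 + 2/5 * 11 = 117/5.

117/5


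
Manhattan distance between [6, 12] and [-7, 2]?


d = sum of absolute differences: |6--7|=13 + |12-2|=10 = 23.

23


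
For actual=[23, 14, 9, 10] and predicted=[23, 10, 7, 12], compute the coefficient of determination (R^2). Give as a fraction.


Mean(y) = 14. SS_res = 24. SS_tot = 122. R^2 = 1 - 24/(122) = 49/61.

49/61


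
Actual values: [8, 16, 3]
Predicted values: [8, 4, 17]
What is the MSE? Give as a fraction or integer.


MSE = (1/3) * ((8-8)^2=0 + (16-4)^2=144 + (3-17)^2=196). Sum = 340. MSE = 340/3.

340/3


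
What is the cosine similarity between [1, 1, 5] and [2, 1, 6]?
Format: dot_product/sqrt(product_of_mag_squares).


dot = 33. |a|^2 = 27, |b|^2 = 41. cos = 33/sqrt(1107).

33/sqrt(1107)


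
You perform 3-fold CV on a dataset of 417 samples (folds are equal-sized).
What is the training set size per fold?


Each validation fold has 417/3 = 139 samples. Training set = 417 - 139 = 278.

278


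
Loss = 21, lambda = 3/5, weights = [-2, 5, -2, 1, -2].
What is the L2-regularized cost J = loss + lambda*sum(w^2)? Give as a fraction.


L2 sq norm = sum(w^2) = 38. J = 21 + 3/5 * 38 = 219/5.

219/5


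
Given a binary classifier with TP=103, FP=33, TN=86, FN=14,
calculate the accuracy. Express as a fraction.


Accuracy = (TP + TN) / (TP + TN + FP + FN) = (103 + 86) / 236 = 189/236.

189/236


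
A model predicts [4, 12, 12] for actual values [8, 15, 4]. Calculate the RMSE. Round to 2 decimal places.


MSE = 29.6667. RMSE = sqrt(29.6667) = 5.45.

5.45


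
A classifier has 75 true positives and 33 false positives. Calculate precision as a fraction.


Precision = TP / (TP + FP) = 75 / 108 = 25/36.

25/36


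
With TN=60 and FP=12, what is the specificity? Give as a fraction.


Specificity = TN / (TN + FP) = 60 / 72 = 5/6.

5/6


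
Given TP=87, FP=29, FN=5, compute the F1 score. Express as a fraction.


Precision = 87/116 = 3/4. Recall = 87/92 = 87/92. F1 = 2*P*R/(P+R) = 87/104.

87/104


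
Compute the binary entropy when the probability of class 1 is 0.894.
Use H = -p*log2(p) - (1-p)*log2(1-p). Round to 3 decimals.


H = -0.894*log2(0.894) - 0.106*log2(0.106) = 0.488.

0.488


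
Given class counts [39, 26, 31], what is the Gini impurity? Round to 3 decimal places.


Total = 96. Proportions: 39/96, 26/96, 31/96. sum(p_i^2) = 0.3427. Gini = 1 - 0.3427 = 0.6573, which rounds to 0.657.

0.657


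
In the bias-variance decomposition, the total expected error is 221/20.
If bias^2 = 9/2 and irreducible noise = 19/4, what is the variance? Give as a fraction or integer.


Total error = bias^2 + variance + irreducible noise. So variance = 221/20 - 9/2 - 19/4 = 9/5.

9/5


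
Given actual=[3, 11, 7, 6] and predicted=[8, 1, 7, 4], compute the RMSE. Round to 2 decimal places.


MSE = 32.2500. RMSE = sqrt(32.2500) = 5.68.

5.68


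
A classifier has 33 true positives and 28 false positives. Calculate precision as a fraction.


Precision = TP / (TP + FP) = 33 / 61 = 33/61.

33/61


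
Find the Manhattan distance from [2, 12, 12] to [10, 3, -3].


d = sum of absolute differences: |2-10|=8 + |12-3|=9 + |12--3|=15 = 32.

32


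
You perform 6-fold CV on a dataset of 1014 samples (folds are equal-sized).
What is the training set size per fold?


Each validation fold has 1014/6 = 169 samples. Training set = 1014 - 169 = 845.

845


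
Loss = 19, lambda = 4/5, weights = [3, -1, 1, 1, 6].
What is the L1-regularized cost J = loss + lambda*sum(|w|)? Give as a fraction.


L1 norm = sum(|w|) = 12. J = 19 + 4/5 * 12 = 143/5.

143/5


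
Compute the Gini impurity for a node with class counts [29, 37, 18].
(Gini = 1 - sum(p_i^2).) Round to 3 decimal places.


Total = 84. Proportions: 29/84, 37/84, 18/84. sum(p_i^2) = 0.3591. Gini = 1 - 0.3591 = 0.6409, which rounds to 0.641.

0.641


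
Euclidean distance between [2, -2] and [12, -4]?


d = sqrt(sum of squared differences). (2-12)^2=100, (-2--4)^2=4. Sum = 104.

sqrt(104)


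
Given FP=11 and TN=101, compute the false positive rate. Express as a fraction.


FPR = FP / (FP + TN) = 11 / 112 = 11/112.

11/112


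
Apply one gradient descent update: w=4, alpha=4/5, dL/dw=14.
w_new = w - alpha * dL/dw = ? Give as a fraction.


w_new = 4 - 4/5 * 14 = 4 - 56/5 = -36/5.

-36/5


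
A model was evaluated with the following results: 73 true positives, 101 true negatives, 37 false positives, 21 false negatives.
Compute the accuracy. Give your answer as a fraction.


Accuracy = (TP + TN) / (TP + TN + FP + FN) = (73 + 101) / 232 = 3/4.

3/4


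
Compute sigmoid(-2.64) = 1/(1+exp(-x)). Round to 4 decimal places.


sigma(-2.64) = 1/(1+e^(2.64)) = 1/(1+14.013204) = 1/15.013204 = 0.0666.

0.0666


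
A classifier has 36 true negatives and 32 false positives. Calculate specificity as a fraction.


Specificity = TN / (TN + FP) = 36 / 68 = 9/17.

9/17


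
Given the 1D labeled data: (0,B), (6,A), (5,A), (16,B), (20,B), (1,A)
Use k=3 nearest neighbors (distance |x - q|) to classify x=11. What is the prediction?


Distances: |0-11|=11, |6-11|=5, |5-11|=6, |16-11|=5, |20-11|=9, |1-11|=10. 3 nearest: (6,A), (16,B), (5,A). Counts: {'A': 2, 'B': 1}. Majority class: A.

A


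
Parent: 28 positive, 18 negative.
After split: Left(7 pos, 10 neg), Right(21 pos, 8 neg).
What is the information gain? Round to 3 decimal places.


H(parent) = 0.9656. H(left) = 0.9774, H(right) = 0.8498. Weighted = (17/46)*0.9774 + (29/46)*0.8498 = 0.8970. IG = 0.9656 - 0.8970 = 0.0686, which rounds to 0.069.

0.069


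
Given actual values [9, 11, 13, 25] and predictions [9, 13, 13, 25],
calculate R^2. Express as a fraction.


Mean(y) = 29/2. SS_res = 4. SS_tot = 155. R^2 = 1 - 4/(155) = 151/155.

151/155


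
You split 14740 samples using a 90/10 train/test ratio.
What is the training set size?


Test set = 14740 * 10% = 1474. Training set = 14740 - 1474 = 13266.

13266


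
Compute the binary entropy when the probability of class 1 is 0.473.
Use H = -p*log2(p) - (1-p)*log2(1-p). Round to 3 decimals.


H = -0.473*log2(0.473) - 0.527*log2(0.527) = 0.998.

0.998


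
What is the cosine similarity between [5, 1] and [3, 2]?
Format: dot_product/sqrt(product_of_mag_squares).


dot = 17. |a|^2 = 26, |b|^2 = 13. cos = 17/sqrt(338).

17/sqrt(338)


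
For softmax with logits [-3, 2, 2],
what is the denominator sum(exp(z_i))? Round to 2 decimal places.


Denom = e^-3=0.0498 + e^2=7.3891 + e^2=7.3891. Sum = 14.8280, which rounds to 14.83.

14.83


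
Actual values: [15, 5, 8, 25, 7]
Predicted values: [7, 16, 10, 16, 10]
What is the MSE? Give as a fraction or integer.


MSE = (1/5) * ((15-7)^2=64 + (5-16)^2=121 + (8-10)^2=4 + (25-16)^2=81 + (7-10)^2=9). Sum = 279. MSE = 279/5.

279/5


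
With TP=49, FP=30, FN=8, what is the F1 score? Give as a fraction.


Precision = 49/79 = 49/79. Recall = 49/57 = 49/57. F1 = 2*P*R/(P+R) = 49/68.

49/68


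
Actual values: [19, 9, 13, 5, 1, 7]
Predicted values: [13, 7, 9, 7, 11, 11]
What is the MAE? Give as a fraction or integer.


MAE = (1/6) * (|19-13|=6 + |9-7|=2 + |13-9|=4 + |5-7|=2 + |1-11|=10 + |7-11|=4). Sum = 28. MAE = 14/3.

14/3


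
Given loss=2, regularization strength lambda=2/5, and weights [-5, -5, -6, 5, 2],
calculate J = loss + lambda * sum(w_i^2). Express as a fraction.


L2 sq norm = sum(w^2) = 115. J = 2 + 2/5 * 115 = 48.

48


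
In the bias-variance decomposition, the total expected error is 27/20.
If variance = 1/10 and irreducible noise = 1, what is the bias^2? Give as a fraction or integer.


Total error = bias^2 + variance + irreducible noise. So bias^2 = 27/20 - 1/10 - 1 = 1/4.

1/4


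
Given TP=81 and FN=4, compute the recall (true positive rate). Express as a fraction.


Recall = TP / (TP + FN) = 81 / 85 = 81/85.

81/85


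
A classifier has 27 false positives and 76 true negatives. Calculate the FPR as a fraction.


FPR = FP / (FP + TN) = 27 / 103 = 27/103.

27/103


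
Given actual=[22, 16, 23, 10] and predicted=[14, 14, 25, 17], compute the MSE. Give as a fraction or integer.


MSE = (1/4) * ((22-14)^2=64 + (16-14)^2=4 + (23-25)^2=4 + (10-17)^2=49). Sum = 121. MSE = 121/4.

121/4


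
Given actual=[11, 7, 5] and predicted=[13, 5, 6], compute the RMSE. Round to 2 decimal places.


MSE = 3.0000. RMSE = sqrt(3.0000) = 1.73.

1.73


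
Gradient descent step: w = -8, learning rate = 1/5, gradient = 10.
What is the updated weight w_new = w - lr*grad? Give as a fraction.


w_new = -8 - 1/5 * 10 = -8 - 2 = -10.

-10


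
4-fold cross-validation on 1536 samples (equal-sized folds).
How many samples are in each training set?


Each validation fold has 1536/4 = 384 samples. Training set = 1536 - 384 = 1152.

1152


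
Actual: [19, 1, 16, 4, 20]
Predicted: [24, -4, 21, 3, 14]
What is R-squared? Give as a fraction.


Mean(y) = 12. SS_res = 112. SS_tot = 314. R^2 = 1 - 112/(314) = 101/157.

101/157


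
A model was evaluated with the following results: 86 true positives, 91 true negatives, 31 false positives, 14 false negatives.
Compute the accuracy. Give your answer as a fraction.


Accuracy = (TP + TN) / (TP + TN + FP + FN) = (86 + 91) / 222 = 59/74.

59/74


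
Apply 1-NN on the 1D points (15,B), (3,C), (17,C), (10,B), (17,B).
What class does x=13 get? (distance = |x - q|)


Distances: |15-13|=2, |3-13|=10, |17-13|=4, |10-13|=3, |17-13|=4. 1 nearest: (15,B). Counts: {'B': 1}. Majority class: B.

B


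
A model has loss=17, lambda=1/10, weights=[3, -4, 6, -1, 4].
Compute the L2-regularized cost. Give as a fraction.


L2 sq norm = sum(w^2) = 78. J = 17 + 1/10 * 78 = 124/5.

124/5


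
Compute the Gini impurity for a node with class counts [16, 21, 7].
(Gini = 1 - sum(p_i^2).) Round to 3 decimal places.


Total = 44. Proportions: 16/44, 21/44, 7/44. sum(p_i^2) = 0.3853. Gini = 1 - 0.3853 = 0.6147, which rounds to 0.615.

0.615


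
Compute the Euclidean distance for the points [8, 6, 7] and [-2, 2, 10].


d = sqrt(sum of squared differences). (8--2)^2=100, (6-2)^2=16, (7-10)^2=9. Sum = 125.

sqrt(125)


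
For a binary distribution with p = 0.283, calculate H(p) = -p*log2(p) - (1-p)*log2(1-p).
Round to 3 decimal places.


H = -0.283*log2(0.283) - 0.717*log2(0.717) = 0.860.

0.860


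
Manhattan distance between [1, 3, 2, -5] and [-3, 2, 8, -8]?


d = sum of absolute differences: |1--3|=4 + |3-2|=1 + |2-8|=6 + |-5--8|=3 = 14.

14


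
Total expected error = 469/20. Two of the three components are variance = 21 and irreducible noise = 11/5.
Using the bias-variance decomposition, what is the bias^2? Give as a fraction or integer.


Total error = bias^2 + variance + irreducible noise. So bias^2 = 469/20 - 21 - 11/5 = 1/4.

1/4


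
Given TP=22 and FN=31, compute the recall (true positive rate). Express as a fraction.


Recall = TP / (TP + FN) = 22 / 53 = 22/53.

22/53


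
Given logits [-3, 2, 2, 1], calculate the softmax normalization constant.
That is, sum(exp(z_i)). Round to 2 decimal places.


Denom = e^-3=0.0498 + e^2=7.3891 + e^2=7.3891 + e^1=2.7183. Sum = 17.5463, which rounds to 17.55.

17.55


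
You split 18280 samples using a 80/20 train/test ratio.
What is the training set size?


Test set = 18280 * 20% = 3656. Training set = 18280 - 3656 = 14624.

14624


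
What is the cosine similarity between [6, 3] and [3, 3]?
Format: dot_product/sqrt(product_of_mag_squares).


dot = 27. |a|^2 = 45, |b|^2 = 18. cos = 27/sqrt(810).

27/sqrt(810)


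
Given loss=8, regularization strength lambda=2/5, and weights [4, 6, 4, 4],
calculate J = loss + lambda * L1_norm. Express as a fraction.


L1 norm = sum(|w|) = 18. J = 8 + 2/5 * 18 = 76/5.

76/5


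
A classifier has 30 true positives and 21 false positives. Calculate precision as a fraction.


Precision = TP / (TP + FP) = 30 / 51 = 10/17.

10/17


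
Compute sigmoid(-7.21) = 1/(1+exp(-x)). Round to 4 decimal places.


sigma(-7.21) = 1/(1+e^(7.21)) = 1/(1+1352.892267) = 1/1353.892267 = 0.0007.

0.0007
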